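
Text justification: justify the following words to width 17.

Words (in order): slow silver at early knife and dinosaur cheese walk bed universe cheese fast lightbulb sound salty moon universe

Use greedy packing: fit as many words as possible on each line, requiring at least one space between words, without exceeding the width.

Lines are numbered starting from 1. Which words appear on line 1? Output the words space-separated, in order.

Line 1: ['slow', 'silver', 'at'] (min_width=14, slack=3)
Line 2: ['early', 'knife', 'and'] (min_width=15, slack=2)
Line 3: ['dinosaur', 'cheese'] (min_width=15, slack=2)
Line 4: ['walk', 'bed', 'universe'] (min_width=17, slack=0)
Line 5: ['cheese', 'fast'] (min_width=11, slack=6)
Line 6: ['lightbulb', 'sound'] (min_width=15, slack=2)
Line 7: ['salty', 'moon'] (min_width=10, slack=7)
Line 8: ['universe'] (min_width=8, slack=9)

Answer: slow silver at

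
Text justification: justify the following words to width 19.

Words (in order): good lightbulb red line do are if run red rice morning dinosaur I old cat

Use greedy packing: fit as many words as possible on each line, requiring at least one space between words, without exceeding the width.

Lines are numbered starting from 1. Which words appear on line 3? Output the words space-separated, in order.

Line 1: ['good', 'lightbulb', 'red'] (min_width=18, slack=1)
Line 2: ['line', 'do', 'are', 'if', 'run'] (min_width=18, slack=1)
Line 3: ['red', 'rice', 'morning'] (min_width=16, slack=3)
Line 4: ['dinosaur', 'I', 'old', 'cat'] (min_width=18, slack=1)

Answer: red rice morning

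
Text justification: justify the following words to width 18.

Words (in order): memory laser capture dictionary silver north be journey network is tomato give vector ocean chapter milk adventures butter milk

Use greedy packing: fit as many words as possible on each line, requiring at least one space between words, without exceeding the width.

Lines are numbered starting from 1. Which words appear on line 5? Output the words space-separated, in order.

Line 1: ['memory', 'laser'] (min_width=12, slack=6)
Line 2: ['capture', 'dictionary'] (min_width=18, slack=0)
Line 3: ['silver', 'north', 'be'] (min_width=15, slack=3)
Line 4: ['journey', 'network', 'is'] (min_width=18, slack=0)
Line 5: ['tomato', 'give', 'vector'] (min_width=18, slack=0)
Line 6: ['ocean', 'chapter', 'milk'] (min_width=18, slack=0)
Line 7: ['adventures', 'butter'] (min_width=17, slack=1)
Line 8: ['milk'] (min_width=4, slack=14)

Answer: tomato give vector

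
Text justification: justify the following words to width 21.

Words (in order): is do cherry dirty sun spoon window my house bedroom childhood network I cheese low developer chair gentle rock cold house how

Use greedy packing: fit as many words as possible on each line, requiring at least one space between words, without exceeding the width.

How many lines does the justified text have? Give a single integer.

Answer: 7

Derivation:
Line 1: ['is', 'do', 'cherry', 'dirty'] (min_width=18, slack=3)
Line 2: ['sun', 'spoon', 'window', 'my'] (min_width=19, slack=2)
Line 3: ['house', 'bedroom'] (min_width=13, slack=8)
Line 4: ['childhood', 'network', 'I'] (min_width=19, slack=2)
Line 5: ['cheese', 'low', 'developer'] (min_width=20, slack=1)
Line 6: ['chair', 'gentle', 'rock'] (min_width=17, slack=4)
Line 7: ['cold', 'house', 'how'] (min_width=14, slack=7)
Total lines: 7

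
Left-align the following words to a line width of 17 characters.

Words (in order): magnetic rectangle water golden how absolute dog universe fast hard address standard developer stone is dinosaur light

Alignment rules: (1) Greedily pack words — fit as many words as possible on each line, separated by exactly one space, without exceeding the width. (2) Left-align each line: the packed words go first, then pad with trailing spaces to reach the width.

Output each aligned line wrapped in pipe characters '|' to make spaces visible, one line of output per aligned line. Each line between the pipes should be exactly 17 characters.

Line 1: ['magnetic'] (min_width=8, slack=9)
Line 2: ['rectangle', 'water'] (min_width=15, slack=2)
Line 3: ['golden', 'how'] (min_width=10, slack=7)
Line 4: ['absolute', 'dog'] (min_width=12, slack=5)
Line 5: ['universe', 'fast'] (min_width=13, slack=4)
Line 6: ['hard', 'address'] (min_width=12, slack=5)
Line 7: ['standard'] (min_width=8, slack=9)
Line 8: ['developer', 'stone'] (min_width=15, slack=2)
Line 9: ['is', 'dinosaur', 'light'] (min_width=17, slack=0)

Answer: |magnetic         |
|rectangle water  |
|golden how       |
|absolute dog     |
|universe fast    |
|hard address     |
|standard         |
|developer stone  |
|is dinosaur light|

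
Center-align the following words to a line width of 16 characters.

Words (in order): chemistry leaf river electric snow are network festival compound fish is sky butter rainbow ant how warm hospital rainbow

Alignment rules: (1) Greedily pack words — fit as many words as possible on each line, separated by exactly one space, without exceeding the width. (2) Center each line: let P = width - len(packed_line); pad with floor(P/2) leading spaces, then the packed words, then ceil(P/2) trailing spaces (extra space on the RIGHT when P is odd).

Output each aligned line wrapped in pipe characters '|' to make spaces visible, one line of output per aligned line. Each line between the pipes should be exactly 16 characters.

Line 1: ['chemistry', 'leaf'] (min_width=14, slack=2)
Line 2: ['river', 'electric'] (min_width=14, slack=2)
Line 3: ['snow', 'are', 'network'] (min_width=16, slack=0)
Line 4: ['festival'] (min_width=8, slack=8)
Line 5: ['compound', 'fish', 'is'] (min_width=16, slack=0)
Line 6: ['sky', 'butter'] (min_width=10, slack=6)
Line 7: ['rainbow', 'ant', 'how'] (min_width=15, slack=1)
Line 8: ['warm', 'hospital'] (min_width=13, slack=3)
Line 9: ['rainbow'] (min_width=7, slack=9)

Answer: | chemistry leaf |
| river electric |
|snow are network|
|    festival    |
|compound fish is|
|   sky butter   |
|rainbow ant how |
| warm hospital  |
|    rainbow     |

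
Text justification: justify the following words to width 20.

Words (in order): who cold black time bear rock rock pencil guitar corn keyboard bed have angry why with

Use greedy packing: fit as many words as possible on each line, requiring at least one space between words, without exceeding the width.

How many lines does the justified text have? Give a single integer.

Line 1: ['who', 'cold', 'black', 'time'] (min_width=19, slack=1)
Line 2: ['bear', 'rock', 'rock'] (min_width=14, slack=6)
Line 3: ['pencil', 'guitar', 'corn'] (min_width=18, slack=2)
Line 4: ['keyboard', 'bed', 'have'] (min_width=17, slack=3)
Line 5: ['angry', 'why', 'with'] (min_width=14, slack=6)
Total lines: 5

Answer: 5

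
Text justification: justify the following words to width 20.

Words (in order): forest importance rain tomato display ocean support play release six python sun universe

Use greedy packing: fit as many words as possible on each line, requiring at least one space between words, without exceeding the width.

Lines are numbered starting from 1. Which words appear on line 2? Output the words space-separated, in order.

Answer: rain tomato display

Derivation:
Line 1: ['forest', 'importance'] (min_width=17, slack=3)
Line 2: ['rain', 'tomato', 'display'] (min_width=19, slack=1)
Line 3: ['ocean', 'support', 'play'] (min_width=18, slack=2)
Line 4: ['release', 'six', 'python'] (min_width=18, slack=2)
Line 5: ['sun', 'universe'] (min_width=12, slack=8)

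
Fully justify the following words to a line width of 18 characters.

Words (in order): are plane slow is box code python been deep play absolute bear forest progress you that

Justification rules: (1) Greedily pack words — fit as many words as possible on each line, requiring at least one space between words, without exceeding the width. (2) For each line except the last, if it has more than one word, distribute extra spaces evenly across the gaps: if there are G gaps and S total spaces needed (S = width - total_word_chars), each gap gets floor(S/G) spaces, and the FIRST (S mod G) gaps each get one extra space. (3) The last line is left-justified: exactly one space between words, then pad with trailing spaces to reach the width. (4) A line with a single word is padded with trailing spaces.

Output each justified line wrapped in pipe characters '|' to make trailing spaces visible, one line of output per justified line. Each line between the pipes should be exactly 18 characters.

Answer: |are  plane slow is|
|box   code  python|
|been   deep   play|
|absolute      bear|
|forest    progress|
|you that          |

Derivation:
Line 1: ['are', 'plane', 'slow', 'is'] (min_width=17, slack=1)
Line 2: ['box', 'code', 'python'] (min_width=15, slack=3)
Line 3: ['been', 'deep', 'play'] (min_width=14, slack=4)
Line 4: ['absolute', 'bear'] (min_width=13, slack=5)
Line 5: ['forest', 'progress'] (min_width=15, slack=3)
Line 6: ['you', 'that'] (min_width=8, slack=10)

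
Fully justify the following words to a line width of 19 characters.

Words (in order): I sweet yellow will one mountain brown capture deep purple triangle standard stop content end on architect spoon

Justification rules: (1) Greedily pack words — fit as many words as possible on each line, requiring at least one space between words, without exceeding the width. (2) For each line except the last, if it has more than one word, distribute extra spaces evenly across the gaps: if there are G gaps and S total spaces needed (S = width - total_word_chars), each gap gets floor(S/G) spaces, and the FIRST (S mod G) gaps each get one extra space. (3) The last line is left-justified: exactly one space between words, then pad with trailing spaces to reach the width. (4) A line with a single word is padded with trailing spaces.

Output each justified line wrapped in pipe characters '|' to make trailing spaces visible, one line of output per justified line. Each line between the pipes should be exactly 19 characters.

Answer: |I sweet yellow will|
|one  mountain brown|
|capture deep purple|
|triangle   standard|
|stop content end on|
|architect spoon    |

Derivation:
Line 1: ['I', 'sweet', 'yellow', 'will'] (min_width=19, slack=0)
Line 2: ['one', 'mountain', 'brown'] (min_width=18, slack=1)
Line 3: ['capture', 'deep', 'purple'] (min_width=19, slack=0)
Line 4: ['triangle', 'standard'] (min_width=17, slack=2)
Line 5: ['stop', 'content', 'end', 'on'] (min_width=19, slack=0)
Line 6: ['architect', 'spoon'] (min_width=15, slack=4)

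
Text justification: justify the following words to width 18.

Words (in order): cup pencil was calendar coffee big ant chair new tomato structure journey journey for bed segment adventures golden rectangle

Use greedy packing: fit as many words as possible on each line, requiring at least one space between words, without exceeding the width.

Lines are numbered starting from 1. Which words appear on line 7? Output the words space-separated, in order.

Answer: adventures golden

Derivation:
Line 1: ['cup', 'pencil', 'was'] (min_width=14, slack=4)
Line 2: ['calendar', 'coffee'] (min_width=15, slack=3)
Line 3: ['big', 'ant', 'chair', 'new'] (min_width=17, slack=1)
Line 4: ['tomato', 'structure'] (min_width=16, slack=2)
Line 5: ['journey', 'journey'] (min_width=15, slack=3)
Line 6: ['for', 'bed', 'segment'] (min_width=15, slack=3)
Line 7: ['adventures', 'golden'] (min_width=17, slack=1)
Line 8: ['rectangle'] (min_width=9, slack=9)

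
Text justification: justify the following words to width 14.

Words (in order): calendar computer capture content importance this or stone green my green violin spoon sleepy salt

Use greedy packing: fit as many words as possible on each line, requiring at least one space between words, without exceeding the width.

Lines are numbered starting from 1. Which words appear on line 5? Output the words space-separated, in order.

Answer: importance

Derivation:
Line 1: ['calendar'] (min_width=8, slack=6)
Line 2: ['computer'] (min_width=8, slack=6)
Line 3: ['capture'] (min_width=7, slack=7)
Line 4: ['content'] (min_width=7, slack=7)
Line 5: ['importance'] (min_width=10, slack=4)
Line 6: ['this', 'or', 'stone'] (min_width=13, slack=1)
Line 7: ['green', 'my', 'green'] (min_width=14, slack=0)
Line 8: ['violin', 'spoon'] (min_width=12, slack=2)
Line 9: ['sleepy', 'salt'] (min_width=11, slack=3)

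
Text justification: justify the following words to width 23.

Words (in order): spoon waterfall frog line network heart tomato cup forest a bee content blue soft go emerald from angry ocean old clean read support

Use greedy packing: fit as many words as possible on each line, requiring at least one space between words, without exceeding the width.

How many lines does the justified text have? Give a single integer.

Line 1: ['spoon', 'waterfall', 'frog'] (min_width=20, slack=3)
Line 2: ['line', 'network', 'heart'] (min_width=18, slack=5)
Line 3: ['tomato', 'cup', 'forest', 'a', 'bee'] (min_width=23, slack=0)
Line 4: ['content', 'blue', 'soft', 'go'] (min_width=20, slack=3)
Line 5: ['emerald', 'from', 'angry'] (min_width=18, slack=5)
Line 6: ['ocean', 'old', 'clean', 'read'] (min_width=20, slack=3)
Line 7: ['support'] (min_width=7, slack=16)
Total lines: 7

Answer: 7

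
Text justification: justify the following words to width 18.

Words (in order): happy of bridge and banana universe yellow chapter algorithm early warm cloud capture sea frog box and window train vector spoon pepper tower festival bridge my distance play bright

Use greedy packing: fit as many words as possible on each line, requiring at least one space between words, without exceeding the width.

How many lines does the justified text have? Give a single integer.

Line 1: ['happy', 'of', 'bridge'] (min_width=15, slack=3)
Line 2: ['and', 'banana'] (min_width=10, slack=8)
Line 3: ['universe', 'yellow'] (min_width=15, slack=3)
Line 4: ['chapter', 'algorithm'] (min_width=17, slack=1)
Line 5: ['early', 'warm', 'cloud'] (min_width=16, slack=2)
Line 6: ['capture', 'sea', 'frog'] (min_width=16, slack=2)
Line 7: ['box', 'and', 'window'] (min_width=14, slack=4)
Line 8: ['train', 'vector', 'spoon'] (min_width=18, slack=0)
Line 9: ['pepper', 'tower'] (min_width=12, slack=6)
Line 10: ['festival', 'bridge', 'my'] (min_width=18, slack=0)
Line 11: ['distance', 'play'] (min_width=13, slack=5)
Line 12: ['bright'] (min_width=6, slack=12)
Total lines: 12

Answer: 12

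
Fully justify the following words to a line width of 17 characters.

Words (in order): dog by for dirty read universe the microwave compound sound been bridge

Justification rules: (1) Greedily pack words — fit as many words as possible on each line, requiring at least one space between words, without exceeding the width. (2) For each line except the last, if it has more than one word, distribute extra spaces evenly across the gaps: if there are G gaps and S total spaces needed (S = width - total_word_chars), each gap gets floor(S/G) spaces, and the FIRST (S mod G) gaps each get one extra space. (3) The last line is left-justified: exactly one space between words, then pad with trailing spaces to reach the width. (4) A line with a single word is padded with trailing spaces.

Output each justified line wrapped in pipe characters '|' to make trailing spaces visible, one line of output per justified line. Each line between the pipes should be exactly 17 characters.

Line 1: ['dog', 'by', 'for', 'dirty'] (min_width=16, slack=1)
Line 2: ['read', 'universe', 'the'] (min_width=17, slack=0)
Line 3: ['microwave'] (min_width=9, slack=8)
Line 4: ['compound', 'sound'] (min_width=14, slack=3)
Line 5: ['been', 'bridge'] (min_width=11, slack=6)

Answer: |dog  by for dirty|
|read universe the|
|microwave        |
|compound    sound|
|been bridge      |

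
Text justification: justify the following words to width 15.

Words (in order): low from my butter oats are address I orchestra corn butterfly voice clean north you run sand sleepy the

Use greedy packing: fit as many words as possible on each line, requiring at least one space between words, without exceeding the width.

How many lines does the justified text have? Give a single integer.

Line 1: ['low', 'from', 'my'] (min_width=11, slack=4)
Line 2: ['butter', 'oats', 'are'] (min_width=15, slack=0)
Line 3: ['address', 'I'] (min_width=9, slack=6)
Line 4: ['orchestra', 'corn'] (min_width=14, slack=1)
Line 5: ['butterfly', 'voice'] (min_width=15, slack=0)
Line 6: ['clean', 'north', 'you'] (min_width=15, slack=0)
Line 7: ['run', 'sand', 'sleepy'] (min_width=15, slack=0)
Line 8: ['the'] (min_width=3, slack=12)
Total lines: 8

Answer: 8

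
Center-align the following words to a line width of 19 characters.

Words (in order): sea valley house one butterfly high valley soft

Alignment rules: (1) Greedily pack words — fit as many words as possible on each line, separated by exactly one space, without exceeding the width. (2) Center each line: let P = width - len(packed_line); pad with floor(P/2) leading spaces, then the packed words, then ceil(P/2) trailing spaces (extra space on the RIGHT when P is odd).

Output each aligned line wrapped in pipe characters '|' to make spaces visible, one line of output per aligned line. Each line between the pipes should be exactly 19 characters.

Line 1: ['sea', 'valley', 'house'] (min_width=16, slack=3)
Line 2: ['one', 'butterfly', 'high'] (min_width=18, slack=1)
Line 3: ['valley', 'soft'] (min_width=11, slack=8)

Answer: | sea valley house  |
|one butterfly high |
|    valley soft    |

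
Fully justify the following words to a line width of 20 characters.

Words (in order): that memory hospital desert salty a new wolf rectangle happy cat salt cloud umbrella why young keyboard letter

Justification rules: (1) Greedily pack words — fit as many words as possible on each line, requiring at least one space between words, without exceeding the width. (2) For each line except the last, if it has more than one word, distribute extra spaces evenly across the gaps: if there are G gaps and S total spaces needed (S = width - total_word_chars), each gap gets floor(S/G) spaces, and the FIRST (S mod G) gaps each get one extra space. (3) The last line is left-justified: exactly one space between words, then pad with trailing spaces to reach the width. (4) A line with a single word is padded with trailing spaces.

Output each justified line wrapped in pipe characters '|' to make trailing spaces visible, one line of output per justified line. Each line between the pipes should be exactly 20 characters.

Line 1: ['that', 'memory', 'hospital'] (min_width=20, slack=0)
Line 2: ['desert', 'salty', 'a', 'new'] (min_width=18, slack=2)
Line 3: ['wolf', 'rectangle', 'happy'] (min_width=20, slack=0)
Line 4: ['cat', 'salt', 'cloud'] (min_width=14, slack=6)
Line 5: ['umbrella', 'why', 'young'] (min_width=18, slack=2)
Line 6: ['keyboard', 'letter'] (min_width=15, slack=5)

Answer: |that memory hospital|
|desert  salty  a new|
|wolf rectangle happy|
|cat    salt    cloud|
|umbrella  why  young|
|keyboard letter     |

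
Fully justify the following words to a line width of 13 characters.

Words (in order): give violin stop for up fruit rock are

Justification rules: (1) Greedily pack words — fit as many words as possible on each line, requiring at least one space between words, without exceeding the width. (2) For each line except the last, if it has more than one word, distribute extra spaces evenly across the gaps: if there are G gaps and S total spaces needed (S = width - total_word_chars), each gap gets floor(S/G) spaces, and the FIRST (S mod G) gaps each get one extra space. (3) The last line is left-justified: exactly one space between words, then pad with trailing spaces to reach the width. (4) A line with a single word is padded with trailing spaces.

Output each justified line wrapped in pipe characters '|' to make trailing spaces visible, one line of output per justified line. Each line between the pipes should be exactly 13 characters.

Line 1: ['give', 'violin'] (min_width=11, slack=2)
Line 2: ['stop', 'for', 'up'] (min_width=11, slack=2)
Line 3: ['fruit', 'rock'] (min_width=10, slack=3)
Line 4: ['are'] (min_width=3, slack=10)

Answer: |give   violin|
|stop  for  up|
|fruit    rock|
|are          |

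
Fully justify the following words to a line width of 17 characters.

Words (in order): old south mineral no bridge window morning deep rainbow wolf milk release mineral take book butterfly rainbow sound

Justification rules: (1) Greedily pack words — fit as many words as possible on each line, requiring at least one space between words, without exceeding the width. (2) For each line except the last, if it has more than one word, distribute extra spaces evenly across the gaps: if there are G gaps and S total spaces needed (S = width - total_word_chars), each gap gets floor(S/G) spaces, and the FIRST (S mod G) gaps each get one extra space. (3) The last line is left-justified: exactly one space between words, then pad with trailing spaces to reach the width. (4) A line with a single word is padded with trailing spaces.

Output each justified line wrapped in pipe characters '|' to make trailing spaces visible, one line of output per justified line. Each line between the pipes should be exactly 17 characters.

Line 1: ['old', 'south', 'mineral'] (min_width=17, slack=0)
Line 2: ['no', 'bridge', 'window'] (min_width=16, slack=1)
Line 3: ['morning', 'deep'] (min_width=12, slack=5)
Line 4: ['rainbow', 'wolf', 'milk'] (min_width=17, slack=0)
Line 5: ['release', 'mineral'] (min_width=15, slack=2)
Line 6: ['take', 'book'] (min_width=9, slack=8)
Line 7: ['butterfly', 'rainbow'] (min_width=17, slack=0)
Line 8: ['sound'] (min_width=5, slack=12)

Answer: |old south mineral|
|no  bridge window|
|morning      deep|
|rainbow wolf milk|
|release   mineral|
|take         book|
|butterfly rainbow|
|sound            |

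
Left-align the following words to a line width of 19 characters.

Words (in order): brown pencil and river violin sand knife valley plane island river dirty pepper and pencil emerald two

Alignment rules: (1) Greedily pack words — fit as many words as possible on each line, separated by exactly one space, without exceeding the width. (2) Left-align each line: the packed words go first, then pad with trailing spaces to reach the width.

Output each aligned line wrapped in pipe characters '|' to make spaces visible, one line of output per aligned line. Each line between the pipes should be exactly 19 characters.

Line 1: ['brown', 'pencil', 'and'] (min_width=16, slack=3)
Line 2: ['river', 'violin', 'sand'] (min_width=17, slack=2)
Line 3: ['knife', 'valley', 'plane'] (min_width=18, slack=1)
Line 4: ['island', 'river', 'dirty'] (min_width=18, slack=1)
Line 5: ['pepper', 'and', 'pencil'] (min_width=17, slack=2)
Line 6: ['emerald', 'two'] (min_width=11, slack=8)

Answer: |brown pencil and   |
|river violin sand  |
|knife valley plane |
|island river dirty |
|pepper and pencil  |
|emerald two        |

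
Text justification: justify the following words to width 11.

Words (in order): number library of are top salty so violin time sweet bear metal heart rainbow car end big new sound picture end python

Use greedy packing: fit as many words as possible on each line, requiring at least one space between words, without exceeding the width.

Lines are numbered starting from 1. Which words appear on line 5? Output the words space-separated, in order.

Answer: violin time

Derivation:
Line 1: ['number'] (min_width=6, slack=5)
Line 2: ['library', 'of'] (min_width=10, slack=1)
Line 3: ['are', 'top'] (min_width=7, slack=4)
Line 4: ['salty', 'so'] (min_width=8, slack=3)
Line 5: ['violin', 'time'] (min_width=11, slack=0)
Line 6: ['sweet', 'bear'] (min_width=10, slack=1)
Line 7: ['metal', 'heart'] (min_width=11, slack=0)
Line 8: ['rainbow', 'car'] (min_width=11, slack=0)
Line 9: ['end', 'big', 'new'] (min_width=11, slack=0)
Line 10: ['sound'] (min_width=5, slack=6)
Line 11: ['picture', 'end'] (min_width=11, slack=0)
Line 12: ['python'] (min_width=6, slack=5)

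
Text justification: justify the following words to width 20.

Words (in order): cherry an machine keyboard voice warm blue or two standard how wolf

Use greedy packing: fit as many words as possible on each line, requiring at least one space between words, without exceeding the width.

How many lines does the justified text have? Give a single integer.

Answer: 4

Derivation:
Line 1: ['cherry', 'an', 'machine'] (min_width=17, slack=3)
Line 2: ['keyboard', 'voice', 'warm'] (min_width=19, slack=1)
Line 3: ['blue', 'or', 'two', 'standard'] (min_width=20, slack=0)
Line 4: ['how', 'wolf'] (min_width=8, slack=12)
Total lines: 4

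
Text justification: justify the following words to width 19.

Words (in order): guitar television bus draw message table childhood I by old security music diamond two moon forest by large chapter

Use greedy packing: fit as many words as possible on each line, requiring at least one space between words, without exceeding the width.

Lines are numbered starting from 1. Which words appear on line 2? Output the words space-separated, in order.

Line 1: ['guitar', 'television'] (min_width=17, slack=2)
Line 2: ['bus', 'draw', 'message'] (min_width=16, slack=3)
Line 3: ['table', 'childhood', 'I'] (min_width=17, slack=2)
Line 4: ['by', 'old', 'security'] (min_width=15, slack=4)
Line 5: ['music', 'diamond', 'two'] (min_width=17, slack=2)
Line 6: ['moon', 'forest', 'by'] (min_width=14, slack=5)
Line 7: ['large', 'chapter'] (min_width=13, slack=6)

Answer: bus draw message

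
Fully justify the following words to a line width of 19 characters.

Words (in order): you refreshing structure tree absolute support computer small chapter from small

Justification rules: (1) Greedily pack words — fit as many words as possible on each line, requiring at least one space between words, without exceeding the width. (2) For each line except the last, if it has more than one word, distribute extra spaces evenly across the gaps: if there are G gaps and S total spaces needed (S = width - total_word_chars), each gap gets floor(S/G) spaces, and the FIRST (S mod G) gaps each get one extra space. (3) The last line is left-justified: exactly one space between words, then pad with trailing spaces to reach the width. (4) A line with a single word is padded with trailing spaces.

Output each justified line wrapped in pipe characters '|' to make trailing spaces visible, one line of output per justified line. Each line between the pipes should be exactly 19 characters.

Line 1: ['you', 'refreshing'] (min_width=14, slack=5)
Line 2: ['structure', 'tree'] (min_width=14, slack=5)
Line 3: ['absolute', 'support'] (min_width=16, slack=3)
Line 4: ['computer', 'small'] (min_width=14, slack=5)
Line 5: ['chapter', 'from', 'small'] (min_width=18, slack=1)

Answer: |you      refreshing|
|structure      tree|
|absolute    support|
|computer      small|
|chapter from small |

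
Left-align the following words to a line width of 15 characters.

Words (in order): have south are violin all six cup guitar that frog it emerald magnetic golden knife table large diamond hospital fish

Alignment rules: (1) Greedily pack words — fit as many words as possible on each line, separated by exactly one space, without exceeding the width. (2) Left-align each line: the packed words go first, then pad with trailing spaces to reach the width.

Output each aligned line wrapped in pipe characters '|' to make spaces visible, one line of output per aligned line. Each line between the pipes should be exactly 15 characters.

Answer: |have south are |
|violin all six |
|cup guitar that|
|frog it emerald|
|magnetic golden|
|knife table    |
|large diamond  |
|hospital fish  |

Derivation:
Line 1: ['have', 'south', 'are'] (min_width=14, slack=1)
Line 2: ['violin', 'all', 'six'] (min_width=14, slack=1)
Line 3: ['cup', 'guitar', 'that'] (min_width=15, slack=0)
Line 4: ['frog', 'it', 'emerald'] (min_width=15, slack=0)
Line 5: ['magnetic', 'golden'] (min_width=15, slack=0)
Line 6: ['knife', 'table'] (min_width=11, slack=4)
Line 7: ['large', 'diamond'] (min_width=13, slack=2)
Line 8: ['hospital', 'fish'] (min_width=13, slack=2)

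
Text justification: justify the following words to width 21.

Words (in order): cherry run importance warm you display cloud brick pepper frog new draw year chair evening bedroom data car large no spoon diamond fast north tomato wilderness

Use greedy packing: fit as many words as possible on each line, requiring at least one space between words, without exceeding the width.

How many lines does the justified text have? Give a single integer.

Answer: 9

Derivation:
Line 1: ['cherry', 'run', 'importance'] (min_width=21, slack=0)
Line 2: ['warm', 'you', 'display'] (min_width=16, slack=5)
Line 3: ['cloud', 'brick', 'pepper'] (min_width=18, slack=3)
Line 4: ['frog', 'new', 'draw', 'year'] (min_width=18, slack=3)
Line 5: ['chair', 'evening', 'bedroom'] (min_width=21, slack=0)
Line 6: ['data', 'car', 'large', 'no'] (min_width=17, slack=4)
Line 7: ['spoon', 'diamond', 'fast'] (min_width=18, slack=3)
Line 8: ['north', 'tomato'] (min_width=12, slack=9)
Line 9: ['wilderness'] (min_width=10, slack=11)
Total lines: 9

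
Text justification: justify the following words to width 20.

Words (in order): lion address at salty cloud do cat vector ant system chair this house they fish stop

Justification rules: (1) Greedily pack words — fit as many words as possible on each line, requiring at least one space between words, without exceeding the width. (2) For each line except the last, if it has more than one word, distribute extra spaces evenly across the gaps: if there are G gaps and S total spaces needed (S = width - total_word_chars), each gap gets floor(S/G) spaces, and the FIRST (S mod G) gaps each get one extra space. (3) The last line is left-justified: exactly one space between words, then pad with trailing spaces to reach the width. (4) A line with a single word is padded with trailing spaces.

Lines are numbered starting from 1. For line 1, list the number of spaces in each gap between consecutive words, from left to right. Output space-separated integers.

Answer: 4 3

Derivation:
Line 1: ['lion', 'address', 'at'] (min_width=15, slack=5)
Line 2: ['salty', 'cloud', 'do', 'cat'] (min_width=18, slack=2)
Line 3: ['vector', 'ant', 'system'] (min_width=17, slack=3)
Line 4: ['chair', 'this', 'house'] (min_width=16, slack=4)
Line 5: ['they', 'fish', 'stop'] (min_width=14, slack=6)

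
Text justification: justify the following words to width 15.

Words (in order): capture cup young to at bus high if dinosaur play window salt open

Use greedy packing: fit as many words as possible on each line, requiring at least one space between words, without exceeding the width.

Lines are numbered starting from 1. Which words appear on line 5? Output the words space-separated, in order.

Line 1: ['capture', 'cup'] (min_width=11, slack=4)
Line 2: ['young', 'to', 'at', 'bus'] (min_width=15, slack=0)
Line 3: ['high', 'if'] (min_width=7, slack=8)
Line 4: ['dinosaur', 'play'] (min_width=13, slack=2)
Line 5: ['window', 'salt'] (min_width=11, slack=4)
Line 6: ['open'] (min_width=4, slack=11)

Answer: window salt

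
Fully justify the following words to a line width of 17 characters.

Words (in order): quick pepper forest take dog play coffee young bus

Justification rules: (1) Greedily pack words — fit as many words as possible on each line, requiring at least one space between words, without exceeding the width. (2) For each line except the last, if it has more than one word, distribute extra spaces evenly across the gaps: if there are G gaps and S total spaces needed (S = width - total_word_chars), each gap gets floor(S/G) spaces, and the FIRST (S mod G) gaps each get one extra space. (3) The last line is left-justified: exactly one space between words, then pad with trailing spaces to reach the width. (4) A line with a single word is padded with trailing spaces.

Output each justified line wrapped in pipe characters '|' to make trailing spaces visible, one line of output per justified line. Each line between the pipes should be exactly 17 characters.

Line 1: ['quick', 'pepper'] (min_width=12, slack=5)
Line 2: ['forest', 'take', 'dog'] (min_width=15, slack=2)
Line 3: ['play', 'coffee', 'young'] (min_width=17, slack=0)
Line 4: ['bus'] (min_width=3, slack=14)

Answer: |quick      pepper|
|forest  take  dog|
|play coffee young|
|bus              |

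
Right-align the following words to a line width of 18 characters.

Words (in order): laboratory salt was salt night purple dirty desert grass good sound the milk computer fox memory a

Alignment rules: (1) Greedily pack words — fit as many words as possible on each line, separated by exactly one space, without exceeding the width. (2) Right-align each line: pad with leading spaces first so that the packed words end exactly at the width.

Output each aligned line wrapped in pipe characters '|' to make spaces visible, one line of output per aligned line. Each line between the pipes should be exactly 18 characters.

Line 1: ['laboratory', 'salt'] (min_width=15, slack=3)
Line 2: ['was', 'salt', 'night'] (min_width=14, slack=4)
Line 3: ['purple', 'dirty'] (min_width=12, slack=6)
Line 4: ['desert', 'grass', 'good'] (min_width=17, slack=1)
Line 5: ['sound', 'the', 'milk'] (min_width=14, slack=4)
Line 6: ['computer', 'fox'] (min_width=12, slack=6)
Line 7: ['memory', 'a'] (min_width=8, slack=10)

Answer: |   laboratory salt|
|    was salt night|
|      purple dirty|
| desert grass good|
|    sound the milk|
|      computer fox|
|          memory a|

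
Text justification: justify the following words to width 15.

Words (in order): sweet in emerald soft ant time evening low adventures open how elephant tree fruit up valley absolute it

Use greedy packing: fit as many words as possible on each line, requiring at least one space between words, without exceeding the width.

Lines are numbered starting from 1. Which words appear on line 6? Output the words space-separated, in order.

Answer: how elephant

Derivation:
Line 1: ['sweet', 'in'] (min_width=8, slack=7)
Line 2: ['emerald', 'soft'] (min_width=12, slack=3)
Line 3: ['ant', 'time'] (min_width=8, slack=7)
Line 4: ['evening', 'low'] (min_width=11, slack=4)
Line 5: ['adventures', 'open'] (min_width=15, slack=0)
Line 6: ['how', 'elephant'] (min_width=12, slack=3)
Line 7: ['tree', 'fruit', 'up'] (min_width=13, slack=2)
Line 8: ['valley', 'absolute'] (min_width=15, slack=0)
Line 9: ['it'] (min_width=2, slack=13)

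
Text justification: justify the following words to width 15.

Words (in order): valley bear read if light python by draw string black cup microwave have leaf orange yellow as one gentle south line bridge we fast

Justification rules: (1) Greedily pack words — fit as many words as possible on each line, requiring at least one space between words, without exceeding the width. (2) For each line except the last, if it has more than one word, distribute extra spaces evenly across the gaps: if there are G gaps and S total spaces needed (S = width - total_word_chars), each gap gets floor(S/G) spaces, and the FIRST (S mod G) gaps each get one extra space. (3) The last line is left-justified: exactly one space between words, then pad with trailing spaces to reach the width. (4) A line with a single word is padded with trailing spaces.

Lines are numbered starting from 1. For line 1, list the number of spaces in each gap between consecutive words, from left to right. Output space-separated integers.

Answer: 5

Derivation:
Line 1: ['valley', 'bear'] (min_width=11, slack=4)
Line 2: ['read', 'if', 'light'] (min_width=13, slack=2)
Line 3: ['python', 'by', 'draw'] (min_width=14, slack=1)
Line 4: ['string', 'black'] (min_width=12, slack=3)
Line 5: ['cup', 'microwave'] (min_width=13, slack=2)
Line 6: ['have', 'leaf'] (min_width=9, slack=6)
Line 7: ['orange', 'yellow'] (min_width=13, slack=2)
Line 8: ['as', 'one', 'gentle'] (min_width=13, slack=2)
Line 9: ['south', 'line'] (min_width=10, slack=5)
Line 10: ['bridge', 'we', 'fast'] (min_width=14, slack=1)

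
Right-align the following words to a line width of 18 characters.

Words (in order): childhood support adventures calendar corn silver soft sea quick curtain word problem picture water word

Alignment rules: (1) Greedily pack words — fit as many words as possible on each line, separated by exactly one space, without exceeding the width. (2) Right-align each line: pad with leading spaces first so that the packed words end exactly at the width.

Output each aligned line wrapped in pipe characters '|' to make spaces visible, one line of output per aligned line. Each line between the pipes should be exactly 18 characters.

Line 1: ['childhood', 'support'] (min_width=17, slack=1)
Line 2: ['adventures'] (min_width=10, slack=8)
Line 3: ['calendar', 'corn'] (min_width=13, slack=5)
Line 4: ['silver', 'soft', 'sea'] (min_width=15, slack=3)
Line 5: ['quick', 'curtain', 'word'] (min_width=18, slack=0)
Line 6: ['problem', 'picture'] (min_width=15, slack=3)
Line 7: ['water', 'word'] (min_width=10, slack=8)

Answer: | childhood support|
|        adventures|
|     calendar corn|
|   silver soft sea|
|quick curtain word|
|   problem picture|
|        water word|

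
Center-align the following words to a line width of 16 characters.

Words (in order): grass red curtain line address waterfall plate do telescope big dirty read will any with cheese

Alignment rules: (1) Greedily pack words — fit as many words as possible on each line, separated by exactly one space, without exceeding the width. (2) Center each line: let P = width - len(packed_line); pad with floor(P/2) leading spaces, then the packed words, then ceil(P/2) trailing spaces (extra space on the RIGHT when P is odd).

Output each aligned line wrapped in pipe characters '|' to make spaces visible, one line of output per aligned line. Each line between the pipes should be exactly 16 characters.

Answer: |   grass red    |
|  curtain line  |
|    address     |
|waterfall plate |
|do telescope big|
|dirty read will |
|any with cheese |

Derivation:
Line 1: ['grass', 'red'] (min_width=9, slack=7)
Line 2: ['curtain', 'line'] (min_width=12, slack=4)
Line 3: ['address'] (min_width=7, slack=9)
Line 4: ['waterfall', 'plate'] (min_width=15, slack=1)
Line 5: ['do', 'telescope', 'big'] (min_width=16, slack=0)
Line 6: ['dirty', 'read', 'will'] (min_width=15, slack=1)
Line 7: ['any', 'with', 'cheese'] (min_width=15, slack=1)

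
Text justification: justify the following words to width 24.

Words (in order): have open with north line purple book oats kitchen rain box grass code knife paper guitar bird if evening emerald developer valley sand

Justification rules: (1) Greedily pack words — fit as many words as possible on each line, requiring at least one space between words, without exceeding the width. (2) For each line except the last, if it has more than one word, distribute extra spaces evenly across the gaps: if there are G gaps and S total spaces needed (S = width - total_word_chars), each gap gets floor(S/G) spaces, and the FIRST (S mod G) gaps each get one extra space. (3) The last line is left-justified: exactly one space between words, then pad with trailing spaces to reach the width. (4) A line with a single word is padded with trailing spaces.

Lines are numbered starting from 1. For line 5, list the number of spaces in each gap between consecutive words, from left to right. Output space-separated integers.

Line 1: ['have', 'open', 'with', 'north'] (min_width=20, slack=4)
Line 2: ['line', 'purple', 'book', 'oats'] (min_width=21, slack=3)
Line 3: ['kitchen', 'rain', 'box', 'grass'] (min_width=22, slack=2)
Line 4: ['code', 'knife', 'paper', 'guitar'] (min_width=23, slack=1)
Line 5: ['bird', 'if', 'evening', 'emerald'] (min_width=23, slack=1)
Line 6: ['developer', 'valley', 'sand'] (min_width=21, slack=3)

Answer: 2 1 1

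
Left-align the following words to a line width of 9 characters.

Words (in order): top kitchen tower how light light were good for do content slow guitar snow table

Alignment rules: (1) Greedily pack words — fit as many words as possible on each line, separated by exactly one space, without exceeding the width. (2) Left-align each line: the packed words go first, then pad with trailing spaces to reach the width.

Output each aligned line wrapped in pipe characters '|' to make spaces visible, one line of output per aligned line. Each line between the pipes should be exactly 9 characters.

Answer: |top      |
|kitchen  |
|tower how|
|light    |
|light    |
|were good|
|for do   |
|content  |
|slow     |
|guitar   |
|snow     |
|table    |

Derivation:
Line 1: ['top'] (min_width=3, slack=6)
Line 2: ['kitchen'] (min_width=7, slack=2)
Line 3: ['tower', 'how'] (min_width=9, slack=0)
Line 4: ['light'] (min_width=5, slack=4)
Line 5: ['light'] (min_width=5, slack=4)
Line 6: ['were', 'good'] (min_width=9, slack=0)
Line 7: ['for', 'do'] (min_width=6, slack=3)
Line 8: ['content'] (min_width=7, slack=2)
Line 9: ['slow'] (min_width=4, slack=5)
Line 10: ['guitar'] (min_width=6, slack=3)
Line 11: ['snow'] (min_width=4, slack=5)
Line 12: ['table'] (min_width=5, slack=4)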